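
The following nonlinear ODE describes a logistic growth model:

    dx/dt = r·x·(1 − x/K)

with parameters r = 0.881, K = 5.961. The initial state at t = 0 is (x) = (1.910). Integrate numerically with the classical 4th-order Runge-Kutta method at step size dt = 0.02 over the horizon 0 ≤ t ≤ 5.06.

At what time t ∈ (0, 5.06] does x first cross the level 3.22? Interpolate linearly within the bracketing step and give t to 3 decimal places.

t = 1.036

t=0.000: state=(1.910)
step 1 (dt=0.02): k1=(1.144), k2=(1.147), k3=(1.147), k4=(1.151); state += dt/6·(k1+2k2+2k3+k4)
t=0.020: state=(1.933)
t=0.040: state=(1.956)
t=0.060: state=(1.979)
continuing one RK4 step at a time; state shown every 10 steps (Δt=0.2):
t=0.200: state=(2.146)
t=0.400: state=(2.393)
t=0.600: state=(2.649)
t=0.800: state=(2.910)
t=1.000: state=(3.173)
t=1.020: state=(3.199)
next step: t=1.040: state=(3.225) — x has crossed 3.22
linear interpolation between t=1.020 (3.19882) and t=1.040 (3.22492) → t≈1.036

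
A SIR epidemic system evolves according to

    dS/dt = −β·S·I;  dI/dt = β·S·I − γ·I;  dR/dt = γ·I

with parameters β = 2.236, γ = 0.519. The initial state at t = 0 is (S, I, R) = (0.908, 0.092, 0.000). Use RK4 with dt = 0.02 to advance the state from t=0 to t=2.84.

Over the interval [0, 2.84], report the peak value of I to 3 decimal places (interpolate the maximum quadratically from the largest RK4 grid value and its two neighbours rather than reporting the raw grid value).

max I = 0.451

t=0.000: state=(0.908, 0.092, 0.000)
step 1 (dt=0.02): k1=(-0.187, 0.139, 0.048), k2=(-0.189, 0.141, 0.048), k3=(-0.189, 0.141, 0.048), k4=(-0.192, 0.142, 0.049); state += dt/6·(k1+2k2+2k3+k4)
t=0.020: state=(0.904, 0.095, 0.001)
t=0.040: state=(0.900, 0.098, 0.002)
t=0.060: state=(0.896, 0.101, 0.003)
continuing one RK4 step at a time; state shown every 5 steps (Δt=0.1):
t=0.100: state=(0.888, 0.107, 0.005)
t=0.200: state=(0.866, 0.123, 0.011)
t=0.300: state=(0.840, 0.142, 0.018)
t=0.400: state=(0.812, 0.162, 0.026)
t=0.500: state=(0.782, 0.184, 0.035)
t=0.600: state=(0.748, 0.207, 0.045)
t=0.700: state=(0.712, 0.231, 0.056)
t=0.800: state=(0.675, 0.256, 0.069)
t=0.900: state=(0.635, 0.282, 0.083)
t=1.000: state=(0.595, 0.307, 0.098)
t=1.100: state=(0.554, 0.331, 0.115)
t=1.200: state=(0.513, 0.355, 0.133)
t=1.300: state=(0.473, 0.376, 0.152)
t=1.400: state=(0.434, 0.395, 0.172)
t=1.500: state=(0.396, 0.411, 0.193)
t=1.600: state=(0.361, 0.425, 0.214)
t=1.700: state=(0.328, 0.436, 0.237)
t=1.800: state=(0.297, 0.444, 0.259)
t=1.900: state=(0.269, 0.449, 0.283)
t=2.000: state=(0.243, 0.451, 0.306)
t=2.100: state=(0.220, 0.451, 0.329)
t=2.200: state=(0.199, 0.449, 0.353)
t=2.300: state=(0.180, 0.444, 0.376)
t=2.400: state=(0.163, 0.438, 0.399)
t=2.500: state=(0.148, 0.431, 0.421)
t=2.600: state=(0.134, 0.422, 0.443)
t=2.700: state=(0.122, 0.412, 0.465)
t=2.800: state=(0.112, 0.402, 0.486)
t=2.840: state=(0.108, 0.398, 0.495)
largest grid value and its neighbours: I(2.020)=0.45120, I(2.040)=0.45128, I(2.060)=0.45126
parabola through these three points peaks at t≈2.046 with I≈0.45128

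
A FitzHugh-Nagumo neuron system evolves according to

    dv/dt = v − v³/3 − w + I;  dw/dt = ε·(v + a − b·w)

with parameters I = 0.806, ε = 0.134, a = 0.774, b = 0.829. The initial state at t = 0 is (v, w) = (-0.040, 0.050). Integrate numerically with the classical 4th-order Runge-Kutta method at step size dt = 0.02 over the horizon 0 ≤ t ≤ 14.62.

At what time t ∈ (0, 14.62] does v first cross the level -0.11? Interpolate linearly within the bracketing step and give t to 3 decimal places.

t = 11.807

t=0.000: state=(-0.040, 0.050)
step 1 (dt=0.02): k1=(0.716, 0.093), k2=(0.722, 0.094), k3=(0.722, 0.094), k4=(0.729, 0.095); state += dt/6·(k1+2k2+2k3+k4)
t=0.020: state=(-0.026, 0.052)
t=0.040: state=(-0.011, 0.054)
t=0.060: state=(0.004, 0.056)
continuing one RK4 step at a time; state shown every 25 steps (Δt=0.5):
t=0.500: state=(0.406, 0.109)
t=1.000: state=(1.016, 0.199)
t=1.500: state=(1.555, 0.324)
t=2.000: state=(1.790, 0.468)
t=2.500: state=(1.829, 0.612)
t=3.000: state=(1.800, 0.747)
t=3.500: state=(1.751, 0.873)
t=4.000: state=(1.696, 0.989)
t=4.500: state=(1.639, 1.095)
t=5.000: state=(1.580, 1.191)
t=5.500: state=(1.520, 1.278)
t=6.000: state=(1.458, 1.356)
t=6.500: state=(1.394, 1.426)
t=7.000: state=(1.328, 1.488)
t=7.500: state=(1.259, 1.543)
t=8.000: state=(1.185, 1.589)
t=8.500: state=(1.105, 1.629)
t=9.000: state=(1.016, 1.660)
t=9.500: state=(0.915, 1.684)
t=10.000: state=(0.795, 1.699)
t=10.500: state=(0.645, 1.705)
t=11.000: state=(0.442, 1.699)
t=11.500: state=(0.147, 1.678)
t=11.800: state=(-0.103, 1.654)
next step: t=11.820: state=(-0.122, 1.652) — v has crossed -0.11
linear interpolation between t=11.800 (-0.10322) and t=11.820 (-0.12241) → t≈11.807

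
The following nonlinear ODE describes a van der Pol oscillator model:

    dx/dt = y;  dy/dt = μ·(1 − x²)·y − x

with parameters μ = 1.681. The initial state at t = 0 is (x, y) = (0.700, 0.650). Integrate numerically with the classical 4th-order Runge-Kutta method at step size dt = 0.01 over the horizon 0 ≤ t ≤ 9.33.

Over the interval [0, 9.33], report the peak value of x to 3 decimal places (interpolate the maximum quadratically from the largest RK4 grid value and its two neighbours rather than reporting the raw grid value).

max x = 2.017

t=0.000: state=(0.700, 0.650)
step 1 (dt=0.01): k1=(0.650, -0.143), k2=(0.649, -0.152), k3=(0.649, -0.152), k4=(0.648, -0.160); state += dt/6·(k1+2k2+2k3+k4)
t=0.010: state=(0.706, 0.648)
t=0.020: state=(0.713, 0.647)
t=0.030: state=(0.719, 0.645)
continuing one RK4 step at a time; state shown every 50 steps (Δt=0.5):
t=0.500: state=(0.970, 0.361)
t=1.000: state=(1.024, -0.148)
t=1.500: state=(0.824, -0.669)
t=2.000: state=(0.299, -1.550)
t=2.500: state=(-0.875, -3.024)
t=3.000: state=(-1.884, -0.601)
t=3.500: state=(-1.876, 0.320)
t=4.000: state=(-1.672, 0.474)
t=4.500: state=(-1.401, 0.623)
t=5.000: state=(-1.024, 0.930)
t=5.500: state=(-0.381, 1.810)
t=6.000: state=(0.980, 3.427)
t=6.500: state=(1.991, 0.418)
t=7.000: state=(1.940, -0.336)
t=7.500: state=(1.740, -0.453)
t=8.000: state=(1.485, -0.575)
t=8.500: state=(1.146, -0.815)
t=9.000: state=(0.608, -1.454)
t=9.330: state=(-0.025, -2.497)
largest grid value and its neighbours: x(6.630)=2.01691, x(6.640)=2.01706, x(6.650)=2.01700
parabola through these three points peaks at t≈6.642 with x≈2.01706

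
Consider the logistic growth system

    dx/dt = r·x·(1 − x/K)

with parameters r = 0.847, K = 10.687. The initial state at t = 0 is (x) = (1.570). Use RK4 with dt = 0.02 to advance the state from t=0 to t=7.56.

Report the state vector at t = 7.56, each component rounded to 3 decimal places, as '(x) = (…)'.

(x) = (10.585)

t=0.000: state=(1.570)
step 1 (dt=0.02): k1=(1.134), k2=(1.141), k3=(1.141), k4=(1.148); state += dt/6·(k1+2k2+2k3+k4)
t=0.020: state=(1.593)
t=0.040: state=(1.616)
t=0.060: state=(1.639)
continuing one RK4 step at a time; state shown every 25 steps (Δt=0.5):
t=0.500: state=(2.225)
t=1.000: state=(3.063)
t=1.500: state=(4.064)
t=2.000: state=(5.170)
t=2.500: state=(6.291)
t=3.000: state=(7.332)
t=3.500: state=(8.224)
t=4.000: state=(8.935)
t=4.500: state=(9.471)
t=5.000: state=(9.858)
t=5.500: state=(10.129)
t=6.000: state=(10.315)
t=6.500: state=(10.441)
t=7.000: state=(10.524)
t=7.500: state=(10.580)
t=7.560: state=(10.585)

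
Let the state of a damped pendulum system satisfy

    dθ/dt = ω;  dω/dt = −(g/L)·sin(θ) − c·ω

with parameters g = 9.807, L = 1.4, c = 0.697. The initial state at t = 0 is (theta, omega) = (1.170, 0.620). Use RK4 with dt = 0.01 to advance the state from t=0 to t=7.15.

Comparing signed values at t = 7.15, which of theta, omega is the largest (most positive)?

t=0.000: state=(1.170, 0.620)
step 1 (dt=0.01): k1=(0.620, -6.882), k2=(0.586, -6.866), k3=(0.586, -6.866), k4=(0.551, -6.850); state += dt/6·(k1+2k2+2k3+k4)
t=0.010: state=(1.176, 0.551)
t=0.020: state=(1.181, 0.483)
t=0.030: state=(1.186, 0.415)
continuing one RK4 step at a time; state shown every 25 steps (Δt=0.25):
t=0.250: state=(1.121, -0.963)
t=0.500: state=(0.725, -2.099)
t=0.750: state=(0.139, -2.424)
t=1.000: state=(-0.405, -1.792)
t=1.250: state=(-0.712, -0.618)
t=1.500: state=(-0.715, 0.562)
t=1.750: state=(-0.461, 1.379)
t=2.000: state=(-0.077, 1.581)
t=2.250: state=(0.275, 1.147)
t=2.500: state=(0.466, 0.353)
t=2.750: state=(0.452, -0.439)
t=3.000: state=(0.271, -0.948)
t=3.250: state=(0.015, -1.021)
t=3.500: state=(-0.206, -0.689)
t=3.750: state=(-0.312, -0.148)
t=4.000: state=(-0.282, 0.362)
t=4.250: state=(-0.149, 0.655)
t=4.500: state=(0.020, 0.650)
t=4.750: state=(0.154, 0.394)
t=5.000: state=(0.208, 0.028)
t=5.250: state=(0.173, -0.290)
t=5.500: state=(0.077, -0.446)
t=5.750: state=(-0.034, -0.405)
t=6.000: state=(-0.113, -0.214)
t=6.250: state=(-0.136, 0.029)
t=6.500: state=(-0.103, 0.222)
t=6.750: state=(-0.035, 0.299)
t=7.000: state=(0.035, 0.247)
t=7.150: state=(0.067, 0.171)
compare at T: theta=0.067, omega=0.171

largest component: omega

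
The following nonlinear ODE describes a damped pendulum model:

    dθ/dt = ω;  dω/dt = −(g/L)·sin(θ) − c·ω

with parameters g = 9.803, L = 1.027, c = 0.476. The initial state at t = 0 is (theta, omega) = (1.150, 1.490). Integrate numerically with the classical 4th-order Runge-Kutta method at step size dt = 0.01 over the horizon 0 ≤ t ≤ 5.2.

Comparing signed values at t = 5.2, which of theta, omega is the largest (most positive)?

t=0.000: state=(1.150, 1.490)
step 1 (dt=0.01): k1=(1.490, -9.422), k2=(1.443, -9.428), k3=(1.443, -9.427), k4=(1.396, -9.432); state += dt/6·(k1+2k2+2k3+k4)
t=0.010: state=(1.164, 1.396)
t=0.020: state=(1.178, 1.301)
t=0.030: state=(1.190, 1.207)
continuing one RK4 step at a time; state shown every 20 steps (Δt=0.2):
t=0.200: state=(1.261, -0.365)
t=0.400: state=(1.018, -2.001)
t=0.600: state=(0.497, -3.075)
t=0.800: state=(-0.141, -3.105)
t=1.000: state=(-0.672, -2.076)
t=1.200: state=(-0.938, -0.544)
t=1.400: state=(-0.891, 0.975)
t=1.600: state=(-0.572, 2.121)
t=1.800: state=(-0.093, 2.522)
t=2.000: state=(0.375, 2.018)
t=2.200: state=(0.672, 0.894)
t=2.400: state=(0.722, -0.386)
t=2.600: state=(0.533, -1.443)
t=2.800: state=(0.182, -1.955)
t=3.000: state=(-0.200, -1.749)
t=3.200: state=(-0.478, -0.959)
t=3.400: state=(-0.569, 0.066)
t=3.600: state=(-0.460, 0.978)
t=3.800: state=(-0.204, 1.492)
t=4.000: state=(0.099, 1.446)
t=4.200: state=(0.340, 0.899)
t=4.400: state=(0.442, 0.100)
t=4.600: state=(0.383, -0.660)
t=4.800: state=(0.197, -1.131)
t=5.000: state=(-0.040, -1.169)
t=5.200: state=(-0.242, -0.793)
compare at T: theta=-0.242, omega=-0.793

largest component: theta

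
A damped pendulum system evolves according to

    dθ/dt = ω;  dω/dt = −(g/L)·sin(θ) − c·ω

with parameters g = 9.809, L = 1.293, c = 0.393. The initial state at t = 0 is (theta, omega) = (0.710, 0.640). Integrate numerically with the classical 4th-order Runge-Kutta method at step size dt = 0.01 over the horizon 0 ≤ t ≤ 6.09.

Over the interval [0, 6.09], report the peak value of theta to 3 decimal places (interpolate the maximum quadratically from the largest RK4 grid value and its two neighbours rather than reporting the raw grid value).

t=0.000: state=(0.710, 0.640)
step 1 (dt=0.01): k1=(0.640, -5.196), k2=(0.614, -5.205), k3=(0.614, -5.204), k4=(0.588, -5.211); state += dt/6·(k1+2k2+2k3+k4)
t=0.010: state=(0.716, 0.588)
t=0.020: state=(0.722, 0.536)
t=0.030: state=(0.727, 0.484)
continuing one RK4 step at a time; state shown every 20 steps (Δt=0.2):
t=0.200: state=(0.734, -0.392)
t=0.400: state=(0.564, -1.258)
t=0.600: state=(0.256, -1.751)
t=0.800: state=(-0.101, -1.727)
t=1.000: state=(-0.402, -1.219)
t=1.200: state=(-0.570, -0.428)
t=1.400: state=(-0.571, 0.409)
t=1.600: state=(-0.417, 1.082)
t=1.800: state=(-0.160, 1.420)
t=2.000: state=(0.122, 1.335)
t=2.200: state=(0.349, 0.881)
t=2.400: state=(0.461, 0.224)
t=2.600: state=(0.438, -0.442)
t=2.800: state=(0.296, -0.942)
t=3.000: state=(0.081, -1.147)
t=3.200: state=(-0.140, -1.012)
t=3.400: state=(-0.305, -0.603)
t=3.600: state=(-0.372, -0.060)
t=3.800: state=(-0.330, 0.458)
t=4.000: state=(-0.200, 0.813)
t=4.200: state=(-0.022, 0.914)
t=4.400: state=(0.148, 0.748)
t=4.600: state=(0.263, 0.384)
t=4.800: state=(0.296, -0.059)
t=5.000: state=(0.243, -0.452)
t=5.200: state=(0.126, -0.690)
t=5.400: state=(-0.018, -0.715)
t=5.600: state=(-0.146, -0.535)
t=5.800: state=(-0.223, -0.218)
t=6.000: state=(-0.231, 0.135)
t=6.090: state=(-0.213, 0.279)
largest grid value and its neighbours: theta(0.110)=0.74879, theta(0.120)=0.74918, theta(0.130)=0.74906
parabola through these three points peaks at t≈0.123 with theta≈0.74920

max theta = 0.749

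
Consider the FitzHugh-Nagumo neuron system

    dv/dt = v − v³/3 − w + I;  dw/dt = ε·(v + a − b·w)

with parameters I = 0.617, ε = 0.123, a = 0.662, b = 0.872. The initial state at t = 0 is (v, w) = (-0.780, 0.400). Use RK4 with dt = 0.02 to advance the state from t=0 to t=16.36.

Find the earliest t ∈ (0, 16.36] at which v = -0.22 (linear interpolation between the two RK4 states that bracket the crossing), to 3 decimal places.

t = 10.760

t=0.000: state=(-0.780, 0.400)
step 1 (dt=0.02): k1=(-0.405, -0.057), k2=(-0.406, -0.058), k3=(-0.406, -0.058), k4=(-0.407, -0.058); state += dt/6·(k1+2k2+2k3+k4)
t=0.020: state=(-0.788, 0.399)
t=0.040: state=(-0.796, 0.398)
t=0.060: state=(-0.804, 0.396)
continuing one RK4 step at a time; state shown every 50 steps (Δt=1):
t=1.000: state=(-1.180, 0.321)
t=2.000: state=(-1.390, 0.213)
t=3.000: state=(-1.407, 0.104)
t=4.000: state=(-1.348, 0.010)
t=5.000: state=(-1.263, -0.066)
t=6.000: state=(-1.166, -0.124)
t=7.000: state=(-1.056, -0.164)
t=8.000: state=(-0.928, -0.186)
t=9.000: state=(-0.766, -0.189)
t=10.000: state=(-0.527, -0.169)
t=10.740: state=(-0.231, -0.132)
next step: t=10.760: state=(-0.220, -0.130) — v has crossed -0.22
linear interpolation between t=10.740 (-0.23053) and t=10.760 (-0.21999) → t≈10.760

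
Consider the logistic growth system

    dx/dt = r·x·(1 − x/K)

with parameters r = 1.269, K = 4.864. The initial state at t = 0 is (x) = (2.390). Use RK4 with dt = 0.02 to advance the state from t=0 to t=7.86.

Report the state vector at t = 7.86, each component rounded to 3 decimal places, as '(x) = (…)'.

(x) = (4.864)

t=0.000: state=(2.390)
step 1 (dt=0.02): k1=(1.543), k2=(1.543), k3=(1.543), k4=(1.543); state += dt/6·(k1+2k2+2k3+k4)
t=0.020: state=(2.421)
t=0.040: state=(2.452)
t=0.060: state=(2.483)
continuing one RK4 step at a time; state shown every 25 steps (Δt=0.5):
t=0.500: state=(3.140)
t=1.000: state=(3.768)
t=1.500: state=(4.214)
t=2.000: state=(4.496)
t=2.500: state=(4.662)
t=3.000: state=(4.755)
t=3.500: state=(4.805)
t=4.000: state=(4.833)
t=4.500: state=(4.847)
t=5.000: state=(4.855)
t=5.500: state=(4.859)
t=6.000: state=(4.862)
t=6.500: state=(4.863)
t=7.000: state=(4.863)
t=7.500: state=(4.864)
t=7.860: state=(4.864)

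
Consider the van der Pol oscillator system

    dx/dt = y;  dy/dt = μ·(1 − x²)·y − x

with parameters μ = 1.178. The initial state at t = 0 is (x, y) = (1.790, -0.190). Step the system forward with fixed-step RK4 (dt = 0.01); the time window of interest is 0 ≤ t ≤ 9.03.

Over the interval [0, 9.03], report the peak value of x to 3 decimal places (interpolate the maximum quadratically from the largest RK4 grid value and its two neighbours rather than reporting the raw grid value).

max x = 2.011

t=0.000: state=(1.790, -0.190)
step 1 (dt=0.01): k1=(-0.190, -1.297), k2=(-0.196, -1.280), k3=(-0.196, -1.280), k4=(-0.203, -1.263); state += dt/6·(k1+2k2+2k3+k4)
t=0.010: state=(1.788, -0.203)
t=0.020: state=(1.786, -0.215)
t=0.030: state=(1.784, -0.227)
continuing one RK4 step at a time; state shown every 50 steps (Δt=0.5):
t=0.500: state=(1.581, -0.586)
t=1.000: state=(1.218, -0.878)
t=1.500: state=(0.663, -1.418)
t=2.000: state=(-0.307, -2.547)
t=2.500: state=(-1.616, -1.952)
t=3.000: state=(-2.005, 0.045)
t=3.500: state=(-1.842, 0.497)
t=4.000: state=(-1.545, 0.691)
t=4.500: state=(-1.136, 0.977)
t=5.000: state=(-0.511, 1.615)
t=5.500: state=(0.588, 2.783)
t=6.000: state=(1.798, 1.377)
t=6.500: state=(1.996, -0.210)
t=7.000: state=(1.792, -0.540)
t=7.500: state=(1.475, -0.735)
t=8.000: state=(1.035, -1.063)
t=8.500: state=(0.342, -1.820)
t=9.000: state=(-0.868, -2.865)
t=9.030: state=(-0.954, -2.854)
largest grid value and its neighbours: x(6.360)=2.01094, x(6.370)=2.01101, x(6.380)=2.01089
parabola through these three points peaks at t≈6.369 with x≈2.01101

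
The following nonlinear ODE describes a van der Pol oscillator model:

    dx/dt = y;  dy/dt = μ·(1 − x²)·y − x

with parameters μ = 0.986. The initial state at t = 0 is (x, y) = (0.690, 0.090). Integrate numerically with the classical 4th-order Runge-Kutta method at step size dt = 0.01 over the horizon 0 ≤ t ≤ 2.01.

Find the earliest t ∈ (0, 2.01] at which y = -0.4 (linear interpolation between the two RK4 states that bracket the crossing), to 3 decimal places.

t = 0.651

t=0.000: state=(0.690, 0.090)
step 1 (dt=0.01): k1=(0.090, -0.644), k2=(0.087, -0.646), k3=(0.087, -0.646), k4=(0.084, -0.648); state += dt/6·(k1+2k2+2k3+k4)
t=0.010: state=(0.691, 0.084)
t=0.020: state=(0.692, 0.077)
t=0.030: state=(0.692, 0.071)
continuing one RK4 step at a time; state shown every 10 steps (Δt=0.1):
t=0.100: state=(0.696, 0.024)
t=0.200: state=(0.695, -0.047)
t=0.300: state=(0.686, -0.120)
t=0.400: state=(0.671, -0.196)
t=0.500: state=(0.647, -0.275)
t=0.600: state=(0.615, -0.357)
t=0.650: state=(0.596, -0.399)
next step: t=0.660: state=(0.592, -0.408) — y has crossed -0.4
linear interpolation between t=0.650 (-0.39937) and t=0.660 (-0.40789) → t≈0.651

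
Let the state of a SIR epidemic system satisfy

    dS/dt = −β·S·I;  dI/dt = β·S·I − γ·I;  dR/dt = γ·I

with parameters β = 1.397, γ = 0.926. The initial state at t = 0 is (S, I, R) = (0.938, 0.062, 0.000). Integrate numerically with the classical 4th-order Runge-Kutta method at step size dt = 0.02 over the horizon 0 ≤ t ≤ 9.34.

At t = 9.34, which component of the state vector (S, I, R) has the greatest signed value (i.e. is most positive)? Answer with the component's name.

largest component: R

t=0.000: state=(0.938, 0.062, 0.000)
step 1 (dt=0.02): k1=(-0.081, 0.024, 0.057), k2=(-0.081, 0.024, 0.058), k3=(-0.081, 0.024, 0.058), k4=(-0.082, 0.024, 0.058); state += dt/6·(k1+2k2+2k3+k4)
t=0.020: state=(0.936, 0.062, 0.001)
t=0.040: state=(0.935, 0.063, 0.002)
t=0.060: state=(0.933, 0.063, 0.003)
continuing one RK4 step at a time; state shown every 25 steps (Δt=0.5):
t=0.500: state=(0.894, 0.074, 0.031)
t=1.000: state=(0.846, 0.086, 0.068)
t=1.500: state=(0.794, 0.096, 0.110)
t=2.000: state=(0.741, 0.103, 0.157)
t=2.500: state=(0.688, 0.107, 0.205)
t=3.000: state=(0.639, 0.107, 0.255)
t=3.500: state=(0.594, 0.103, 0.303)
t=4.000: state=(0.554, 0.097, 0.350)
t=4.500: state=(0.519, 0.089, 0.393)
t=5.000: state=(0.489, 0.079, 0.432)
t=5.500: state=(0.464, 0.070, 0.466)
t=6.000: state=(0.444, 0.060, 0.496)
t=6.500: state=(0.427, 0.051, 0.522)
t=7.000: state=(0.413, 0.043, 0.544)
t=7.500: state=(0.402, 0.036, 0.562)
t=8.000: state=(0.393, 0.030, 0.577)
t=8.500: state=(0.385, 0.025, 0.590)
t=9.000: state=(0.379, 0.020, 0.600)
t=9.340: state=(0.376, 0.018, 0.606)
compare at T: S=0.376, I=0.018, R=0.606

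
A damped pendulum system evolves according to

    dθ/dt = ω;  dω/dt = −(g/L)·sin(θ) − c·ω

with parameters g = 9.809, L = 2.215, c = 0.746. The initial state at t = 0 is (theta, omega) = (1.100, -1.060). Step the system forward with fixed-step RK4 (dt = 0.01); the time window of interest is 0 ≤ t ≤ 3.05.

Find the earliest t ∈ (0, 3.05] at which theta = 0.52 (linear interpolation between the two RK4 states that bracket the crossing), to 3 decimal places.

t=0.000: state=(1.100, -1.060)
step 1 (dt=0.01): k1=(-1.060, -3.156), k2=(-1.076, -3.133), k3=(-1.076, -3.133), k4=(-1.091, -3.111); state += dt/6·(k1+2k2+2k3+k4)
t=0.010: state=(1.089, -1.091)
t=0.020: state=(1.078, -1.122)
t=0.030: state=(1.067, -1.153)
continuing one RK4 step at a time; state shown every 10 steps (Δt=0.1):
t=0.100: state=(0.979, -1.352)
t=0.200: state=(0.831, -1.590)
t=0.300: state=(0.663, -1.766)
t=0.370: state=(0.536, -1.846)
next step: t=0.380: state=(0.518, -1.855) — theta has crossed 0.52
linear interpolation between t=0.370 (0.53641) and t=0.380 (0.51790) → t≈0.379

t = 0.379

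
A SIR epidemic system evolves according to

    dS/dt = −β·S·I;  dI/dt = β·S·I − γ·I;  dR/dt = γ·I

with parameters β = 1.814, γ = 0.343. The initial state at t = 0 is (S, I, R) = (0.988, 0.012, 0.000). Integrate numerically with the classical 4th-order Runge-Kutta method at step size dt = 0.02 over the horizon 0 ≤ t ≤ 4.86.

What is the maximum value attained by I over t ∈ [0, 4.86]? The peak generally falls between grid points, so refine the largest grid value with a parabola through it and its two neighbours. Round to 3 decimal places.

t=0.000: state=(0.988, 0.012, 0.000)
step 1 (dt=0.02): k1=(-0.022, 0.017, 0.004), k2=(-0.022, 0.018, 0.004), k3=(-0.022, 0.018, 0.004), k4=(-0.022, 0.018, 0.004); state += dt/6·(k1+2k2+2k3+k4)
t=0.020: state=(0.988, 0.012, 0.000)
t=0.040: state=(0.987, 0.013, 0.000)
t=0.060: state=(0.987, 0.013, 0.000)
continuing one RK4 step at a time; state shown every 10 steps (Δt=0.2):
t=0.200: state=(0.983, 0.016, 0.001)
t=0.400: state=(0.976, 0.021, 0.002)
t=0.600: state=(0.968, 0.028, 0.004)
t=0.800: state=(0.956, 0.038, 0.006)
t=1.000: state=(0.941, 0.049, 0.009)
t=1.200: state=(0.922, 0.065, 0.013)
t=1.400: state=(0.898, 0.084, 0.018)
t=1.600: state=(0.867, 0.108, 0.025)
t=1.800: state=(0.829, 0.137, 0.033)
t=2.000: state=(0.784, 0.172, 0.044)
t=2.200: state=(0.732, 0.212, 0.057)
t=2.400: state=(0.672, 0.255, 0.073)
t=2.600: state=(0.608, 0.300, 0.092)
t=2.800: state=(0.541, 0.345, 0.114)
t=3.000: state=(0.473, 0.388, 0.139)
t=3.200: state=(0.408, 0.425, 0.167)
t=3.400: state=(0.348, 0.455, 0.197)
t=3.600: state=(0.294, 0.477, 0.229)
t=3.800: state=(0.247, 0.491, 0.262)
t=4.000: state=(0.206, 0.498, 0.296)
t=4.200: state=(0.172, 0.497, 0.331)
t=4.400: state=(0.144, 0.492, 0.365)
t=4.600: state=(0.120, 0.482, 0.398)
t=4.800: state=(0.101, 0.468, 0.431)
t=4.860: state=(0.096, 0.464, 0.440)
largest grid value and its neighbours: I(4.080)=0.49825, I(4.100)=0.49826, I(4.120)=0.49822
parabola through these three points peaks at t≈4.095 with I≈0.49827

max I = 0.498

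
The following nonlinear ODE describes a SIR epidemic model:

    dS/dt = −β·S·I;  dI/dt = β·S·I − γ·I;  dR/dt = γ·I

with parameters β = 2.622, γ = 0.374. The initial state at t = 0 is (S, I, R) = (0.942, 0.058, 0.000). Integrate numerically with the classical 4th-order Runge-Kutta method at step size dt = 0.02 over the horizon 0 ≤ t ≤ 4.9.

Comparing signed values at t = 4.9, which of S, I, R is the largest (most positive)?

t=0.000: state=(0.942, 0.058, 0.000)
step 1 (dt=0.02): k1=(-0.143, 0.122, 0.022), k2=(-0.146, 0.124, 0.022), k3=(-0.146, 0.124, 0.022), k4=(-0.149, 0.126, 0.023); state += dt/6·(k1+2k2+2k3+k4)
t=0.020: state=(0.939, 0.060, 0.000)
t=0.040: state=(0.936, 0.063, 0.001)
t=0.060: state=(0.933, 0.066, 0.001)
continuing one RK4 step at a time; state shown every 10 steps (Δt=0.2):
t=0.200: state=(0.907, 0.087, 0.005)
t=0.400: state=(0.858, 0.129, 0.013)
t=0.600: state=(0.790, 0.185, 0.025)
t=0.800: state=(0.705, 0.254, 0.041)
t=1.000: state=(0.605, 0.332, 0.063)
t=1.200: state=(0.498, 0.411, 0.091)
t=1.400: state=(0.393, 0.482, 0.125)
t=1.600: state=(0.301, 0.536, 0.163)
t=1.800: state=(0.225, 0.571, 0.204)
t=2.000: state=(0.166, 0.586, 0.248)
t=2.200: state=(0.122, 0.586, 0.292)
t=2.400: state=(0.090, 0.575, 0.335)
t=2.600: state=(0.067, 0.556, 0.377)
t=2.800: state=(0.050, 0.532, 0.418)
t=3.000: state=(0.038, 0.505, 0.457)
t=3.200: state=(0.030, 0.477, 0.494)
t=3.400: state=(0.023, 0.449, 0.528)
t=3.600: state=(0.018, 0.421, 0.561)
t=3.800: state=(0.015, 0.394, 0.591)
t=4.000: state=(0.012, 0.368, 0.620)
t=4.200: state=(0.010, 0.344, 0.646)
t=4.400: state=(0.009, 0.320, 0.671)
t=4.600: state=(0.007, 0.299, 0.694)
t=4.800: state=(0.006, 0.278, 0.716)
t=4.900: state=(0.006, 0.268, 0.726)
compare at T: S=0.006, I=0.268, R=0.726

largest component: R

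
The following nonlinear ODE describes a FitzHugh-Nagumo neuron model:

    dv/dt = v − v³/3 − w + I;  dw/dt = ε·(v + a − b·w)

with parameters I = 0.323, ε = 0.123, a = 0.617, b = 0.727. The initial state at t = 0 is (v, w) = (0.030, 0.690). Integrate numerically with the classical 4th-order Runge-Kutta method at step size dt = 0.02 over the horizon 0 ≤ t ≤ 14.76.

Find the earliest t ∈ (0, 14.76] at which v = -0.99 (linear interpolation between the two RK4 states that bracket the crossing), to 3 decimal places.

t=0.000: state=(0.030, 0.690)
step 1 (dt=0.02): k1=(-0.337, 0.018), k2=(-0.341, 0.017), k3=(-0.341, 0.017), k4=(-0.344, 0.017); state += dt/6·(k1+2k2+2k3+k4)
t=0.020: state=(0.023, 0.690)
t=0.040: state=(0.016, 0.691)
t=0.060: state=(0.009, 0.691)
continuing one RK4 step at a time; state shown every 25 steps (Δt=0.5):
t=0.500: state=(-0.190, 0.693)
t=1.000: state=(-0.539, 0.678)
t=1.480: state=(-0.990, 0.641)
next step: t=1.500: state=(-1.009, 0.639) — v has crossed -0.99
linear interpolation between t=1.480 (-0.98978) and t=1.500 (-1.00946) → t≈1.480

t = 1.480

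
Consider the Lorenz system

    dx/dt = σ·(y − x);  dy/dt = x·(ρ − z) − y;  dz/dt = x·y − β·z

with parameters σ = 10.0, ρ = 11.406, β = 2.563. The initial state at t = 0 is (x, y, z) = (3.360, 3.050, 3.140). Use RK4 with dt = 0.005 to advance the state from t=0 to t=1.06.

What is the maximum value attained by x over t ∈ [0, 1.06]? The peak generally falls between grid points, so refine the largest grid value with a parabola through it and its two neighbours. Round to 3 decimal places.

max x = 8.532

t=0.000: state=(3.360, 3.050, 3.140)
step 1 (dt=0.005): k1=(-3.100, 24.724, 2.200), k2=(-2.404, 24.579, 2.370), k3=(-2.425, 24.593, 2.373), k4=(-1.749, 24.461, 2.544); state += dt/6·(k1+2k2+2k3+k4)
t=0.005: state=(3.348, 3.173, 3.152)
t=0.010: state=(3.342, 3.295, 3.165)
t=0.015: state=(3.343, 3.416, 3.181)
continuing one RK4 step at a time; state shown every 10 steps (Δt=0.05):
t=0.050: state=(3.495, 4.251, 3.345)
t=0.100: state=(4.052, 5.479, 3.803)
t=0.150: state=(4.888, 6.777, 4.635)
t=0.200: state=(5.908, 8.057, 5.967)
t=0.250: state=(6.985, 9.081, 7.865)
t=0.300: state=(7.924, 9.498, 10.209)
t=0.350: state=(8.473, 9.020, 12.593)
t=0.400: state=(8.425, 7.676, 14.427)
t=0.450: state=(7.756, 5.899, 15.283)
t=0.500: state=(6.661, 4.241, 15.154)
t=0.550: state=(5.435, 3.033, 14.351)
t=0.600: state=(4.322, 2.313, 13.227)
t=0.650: state=(3.448, 1.968, 12.019)
t=0.700: state=(2.838, 1.867, 10.851)
t=0.750: state=(2.462, 1.916, 9.778)
t=0.800: state=(2.276, 2.065, 8.821)
t=0.850: state=(2.240, 2.295, 7.990)
t=0.900: state=(2.324, 2.602, 7.290)
t=0.950: state=(2.514, 2.994, 6.730)
t=1.000: state=(2.804, 3.482, 6.324)
t=1.050: state=(3.193, 4.073, 6.094)
t=1.060: state=(3.283, 4.204, 6.072)
largest grid value and its neighbours: x(0.365)=8.52688, x(0.370)=8.53199, x(0.375)=8.53056
parabola through these three points peaks at t≈0.371 with x≈8.53225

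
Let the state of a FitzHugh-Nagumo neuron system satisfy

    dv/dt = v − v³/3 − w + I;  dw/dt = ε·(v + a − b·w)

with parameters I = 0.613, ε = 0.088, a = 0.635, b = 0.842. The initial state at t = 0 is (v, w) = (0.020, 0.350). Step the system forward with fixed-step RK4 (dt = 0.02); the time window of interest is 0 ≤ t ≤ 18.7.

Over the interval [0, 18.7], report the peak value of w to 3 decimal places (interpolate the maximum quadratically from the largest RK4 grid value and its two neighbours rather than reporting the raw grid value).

max w = 1.466

t=0.000: state=(0.020, 0.350)
step 1 (dt=0.02): k1=(0.283, 0.032), k2=(0.286, 0.032), k3=(0.286, 0.032), k4=(0.288, 0.032); state += dt/6·(k1+2k2+2k3+k4)
t=0.020: state=(0.026, 0.351)
t=0.040: state=(0.032, 0.351)
t=0.060: state=(0.037, 0.352)
continuing one RK4 step at a time; state shown every 50 steps (Δt=1):
t=1.000: state=(0.469, 0.397)
t=2.000: state=(1.241, 0.495)
t=3.000: state=(1.647, 0.641)
t=4.000: state=(1.663, 0.790)
t=5.000: state=(1.598, 0.926)
t=6.000: state=(1.519, 1.046)
t=7.000: state=(1.434, 1.150)
t=8.000: state=(1.345, 1.240)
t=9.000: state=(1.248, 1.315)
t=10.000: state=(1.139, 1.376)
t=11.000: state=(1.010, 1.423)
t=12.000: state=(0.843, 1.454)
t=13.000: state=(0.588, 1.466)
t=14.000: state=(0.090, 1.446)
t=15.000: state=(-1.052, 1.361)
t=16.000: state=(-1.886, 1.183)
t=17.000: state=(-1.916, 0.989)
t=18.000: state=(-1.853, 0.813)
t=18.700: state=(-1.805, 0.700)
largest grid value and its neighbours: w(12.940)=1.46581, w(12.960)=1.46582, w(12.980)=1.46581
parabola through these three points peaks at t≈12.967 with w≈1.46582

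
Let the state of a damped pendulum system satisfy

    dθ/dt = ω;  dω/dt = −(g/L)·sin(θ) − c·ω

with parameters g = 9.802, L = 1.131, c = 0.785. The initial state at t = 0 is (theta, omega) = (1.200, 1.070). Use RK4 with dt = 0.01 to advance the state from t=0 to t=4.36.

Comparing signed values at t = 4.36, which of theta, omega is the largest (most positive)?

t=0.000: state=(1.200, 1.070)
step 1 (dt=0.01): k1=(1.070, -8.918), k2=(1.025, -8.899), k3=(1.026, -8.899), k4=(0.981, -8.880); state += dt/6·(k1+2k2+2k3+k4)
t=0.010: state=(1.210, 0.981)
t=0.020: state=(1.220, 0.892)
t=0.030: state=(1.228, 0.804)
continuing one RK4 step at a time; state shown every 20 steps (Δt=0.2):
t=0.200: state=(1.242, -0.607)
t=0.400: state=(0.978, -1.965)
t=0.600: state=(0.494, -2.754)
t=0.800: state=(-0.065, -2.677)
t=1.000: state=(-0.522, -1.796)
t=1.200: state=(-0.759, -0.548)
t=1.400: state=(-0.745, 0.651)
t=1.600: state=(-0.521, 1.518)
t=1.800: state=(-0.175, 1.843)
t=2.000: state=(0.175, 1.560)
t=2.200: state=(0.420, 0.841)
t=2.400: state=(0.502, -0.017)
t=2.600: state=(0.422, -0.745)
t=2.800: state=(0.226, -1.153)
t=3.000: state=(-0.012, -1.151)
t=3.200: state=(-0.211, -0.793)
t=3.400: state=(-0.316, -0.244)
t=3.600: state=(-0.309, 0.298)
t=3.800: state=(-0.208, 0.672)
t=4.000: state=(-0.057, 0.787)
t=4.200: state=(0.089, 0.640)
t=4.360: state=(0.172, 0.389)
compare at T: theta=0.172, omega=0.389

largest component: omega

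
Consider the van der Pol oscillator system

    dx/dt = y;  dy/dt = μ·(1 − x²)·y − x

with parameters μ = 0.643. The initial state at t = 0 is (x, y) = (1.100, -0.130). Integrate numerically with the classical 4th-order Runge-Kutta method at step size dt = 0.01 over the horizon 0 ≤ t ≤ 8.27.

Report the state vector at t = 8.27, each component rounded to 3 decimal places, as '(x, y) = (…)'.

t=0.000: state=(1.100, -0.130)
step 1 (dt=0.01): k1=(-0.130, -1.082), k2=(-0.135, -1.081), k3=(-0.135, -1.081), k4=(-0.141, -1.080); state += dt/6·(k1+2k2+2k3+k4)
t=0.010: state=(1.099, -0.141)
t=0.020: state=(1.097, -0.152)
t=0.030: state=(1.096, -0.162)
continuing one RK4 step at a time; state shown every 50 steps (Δt=0.5):
t=0.500: state=(0.905, -0.641)
t=1.000: state=(0.461, -1.140)
t=1.500: state=(-0.237, -1.632)
t=2.000: state=(-1.082, -1.576)
t=2.500: state=(-1.637, -0.562)
t=3.000: state=(-1.675, 0.327)
t=3.500: state=(-1.374, 0.843)
t=4.000: state=(-0.838, 1.320)
t=4.500: state=(-0.027, 1.945)
t=5.000: state=(1.046, 2.139)
t=5.500: state=(1.829, 0.829)
t=6.000: state=(1.927, -0.292)
t=6.500: state=(1.642, -0.794)
t=7.000: state=(1.149, -1.192)
t=7.500: state=(0.421, -1.756)
t=8.000: state=(-0.617, -2.320)
t=8.270: state=(-1.230, -2.115)

(x, y) = (-1.230, -2.115)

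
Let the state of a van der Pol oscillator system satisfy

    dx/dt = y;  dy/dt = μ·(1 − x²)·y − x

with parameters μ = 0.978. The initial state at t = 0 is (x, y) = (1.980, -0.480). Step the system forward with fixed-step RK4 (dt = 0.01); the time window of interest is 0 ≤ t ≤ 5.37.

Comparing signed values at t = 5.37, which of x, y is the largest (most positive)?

largest component: y

t=0.000: state=(1.980, -0.480)
step 1 (dt=0.01): k1=(-0.480, -0.609), k2=(-0.483, -0.602), k3=(-0.483, -0.603), k4=(-0.486, -0.596); state += dt/6·(k1+2k2+2k3+k4)
t=0.010: state=(1.975, -0.486)
t=0.020: state=(1.970, -0.492)
t=0.030: state=(1.965, -0.498)
continuing one RK4 step at a time; state shown every 20 steps (Δt=0.2):
t=0.200: state=(1.873, -0.582)
t=0.400: state=(1.748, -0.666)
t=0.600: state=(1.607, -0.751)
t=0.800: state=(1.447, -0.848)
t=1.000: state=(1.266, -0.970)
t=1.200: state=(1.056, -1.131)
t=1.400: state=(0.810, -1.348)
t=1.600: state=(0.512, -1.644)
t=1.800: state=(0.146, -2.025)
t=2.000: state=(-0.301, -2.439)
t=2.200: state=(-0.817, -2.664)
t=2.400: state=(-1.330, -2.360)
t=2.600: state=(-1.725, -1.532)
t=2.800: state=(-1.941, -0.663)
t=3.000: state=(-2.009, -0.072)
t=3.200: state=(-1.987, 0.263)
t=3.400: state=(-1.914, 0.453)
t=3.600: state=(-1.810, 0.576)
t=3.800: state=(-1.685, 0.674)
t=4.000: state=(-1.541, 0.771)
t=4.200: state=(-1.376, 0.881)
t=4.400: state=(-1.187, 1.018)
t=4.600: state=(-0.966, 1.199)
t=4.800: state=(-0.703, 1.443)
t=5.000: state=(-0.383, 1.771)
t=5.200: state=(0.011, 2.176)
t=5.370: state=(0.410, 2.509)
compare at T: x=0.410, y=2.509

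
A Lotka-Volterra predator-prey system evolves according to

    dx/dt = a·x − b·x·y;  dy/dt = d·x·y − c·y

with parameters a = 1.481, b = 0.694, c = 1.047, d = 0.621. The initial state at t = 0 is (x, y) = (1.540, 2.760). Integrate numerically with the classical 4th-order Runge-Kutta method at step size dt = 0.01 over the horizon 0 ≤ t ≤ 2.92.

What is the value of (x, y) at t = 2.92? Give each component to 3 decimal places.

t=0.000: state=(1.540, 2.760)
step 1 (dt=0.01): k1=(-0.669, -0.250), k2=(-0.666, -0.256), k3=(-0.666, -0.256), k4=(-0.663, -0.261); state += dt/6·(k1+2k2+2k3+k4)
t=0.010: state=(1.533, 2.757)
t=0.020: state=(1.527, 2.755)
t=0.030: state=(1.520, 2.752)
continuing one RK4 step at a time; state shown every 10 steps (Δt=0.1):
t=0.100: state=(1.476, 2.730)
t=0.200: state=(1.418, 2.689)
t=0.300: state=(1.367, 2.641)
t=0.400: state=(1.322, 2.585)
t=0.500: state=(1.284, 2.524)
t=0.600: state=(1.252, 2.460)
t=0.700: state=(1.227, 2.392)
t=0.800: state=(1.208, 2.324)
t=0.900: state=(1.195, 2.255)
t=1.000: state=(1.188, 2.187)
t=1.100: state=(1.187, 2.120)
t=1.200: state=(1.191, 2.055)
t=1.300: state=(1.200, 1.994)
t=1.400: state=(1.214, 1.935)
t=1.500: state=(1.233, 1.880)
t=1.600: state=(1.257, 1.829)
t=1.700: state=(1.286, 1.783)
t=1.800: state=(1.320, 1.741)
t=1.900: state=(1.358, 1.704)
t=2.000: state=(1.401, 1.672)
t=2.100: state=(1.448, 1.645)
t=2.200: state=(1.499, 1.623)
t=2.300: state=(1.554, 1.607)
t=2.400: state=(1.613, 1.597)
t=2.500: state=(1.674, 1.593)
t=2.600: state=(1.738, 1.595)
t=2.700: state=(1.804, 1.603)
t=2.800: state=(1.871, 1.618)
t=2.900: state=(1.938, 1.640)
t=2.920: state=(1.951, 1.646)

(x, y) = (1.951, 1.646)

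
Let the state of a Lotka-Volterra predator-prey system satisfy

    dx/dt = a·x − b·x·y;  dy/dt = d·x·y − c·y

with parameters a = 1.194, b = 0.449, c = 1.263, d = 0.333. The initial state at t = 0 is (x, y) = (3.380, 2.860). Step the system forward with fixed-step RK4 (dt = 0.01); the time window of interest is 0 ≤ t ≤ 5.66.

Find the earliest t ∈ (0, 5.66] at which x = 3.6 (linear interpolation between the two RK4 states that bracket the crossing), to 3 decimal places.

t=0.000: state=(3.380, 2.860)
step 1 (dt=0.01): k1=(-0.305, -0.393), k2=(-0.302, -0.394), k3=(-0.302, -0.394), k4=(-0.298, -0.395); state += dt/6·(k1+2k2+2k3+k4)
t=0.010: state=(3.377, 2.856)
t=0.020: state=(3.374, 2.852)
t=0.030: state=(3.371, 2.848)
continuing one RK4 step at a time; state shown every 20 steps (Δt=0.2):
t=0.200: state=(3.332, 2.778)
t=0.400: state=(3.309, 2.691)
t=0.600: state=(3.313, 2.606)
t=0.800: state=(3.341, 2.526)
t=1.000: state=(3.392, 2.455)
t=1.200: state=(3.464, 2.396)
t=1.400: state=(3.555, 2.351)
t=1.480: state=(3.595, 2.337)
next step: t=1.490: state=(3.601, 2.336) — x has crossed 3.6
linear interpolation between t=1.480 (3.59546) and t=1.490 (3.60067) → t≈1.489

t = 1.489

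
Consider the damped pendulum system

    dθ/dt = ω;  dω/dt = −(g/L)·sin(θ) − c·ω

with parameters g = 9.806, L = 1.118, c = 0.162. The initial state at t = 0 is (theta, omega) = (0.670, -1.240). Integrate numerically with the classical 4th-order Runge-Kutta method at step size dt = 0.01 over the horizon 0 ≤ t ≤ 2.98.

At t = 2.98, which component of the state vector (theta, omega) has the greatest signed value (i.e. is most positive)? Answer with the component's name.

t=0.000: state=(0.670, -1.240)
step 1 (dt=0.01): k1=(-1.240, -5.246), k2=(-1.266, -5.199), k3=(-1.266, -5.198), k4=(-1.292, -5.150); state += dt/6·(k1+2k2+2k3+k4)
t=0.010: state=(0.657, -1.292)
t=0.020: state=(0.644, -1.343)
t=0.030: state=(0.630, -1.393)
continuing one RK4 step at a time; state shown every 10 steps (Δt=0.1):
t=0.100: state=(0.522, -1.711)
t=0.200: state=(0.332, -2.045)
t=0.300: state=(0.118, -2.207)
t=0.400: state=(-0.103, -2.178)
t=0.500: state=(-0.311, -1.963)
t=0.600: state=(-0.490, -1.590)
t=0.700: state=(-0.625, -1.101)
t=0.800: state=(-0.708, -0.543)
t=0.900: state=(-0.733, 0.043)
t=1.000: state=(-0.699, 0.617)
t=1.100: state=(-0.611, 1.140)
t=1.200: state=(-0.475, 1.573)
t=1.300: state=(-0.301, 1.878)
t=1.400: state=(-0.104, 2.023)
t=1.500: state=(0.098, 1.993)
t=1.600: state=(0.289, 1.793)
t=1.700: state=(0.452, 1.447)
t=1.800: state=(0.574, 0.994)
t=1.900: state=(0.648, 0.475)
t=2.000: state=(0.669, -0.068)
t=2.100: state=(0.635, -0.598)
t=2.200: state=(0.551, -1.077)
t=2.300: state=(0.423, -1.469)
t=2.400: state=(0.261, -1.738)
t=2.500: state=(0.080, -1.858)
t=2.600: state=(-0.105, -1.817)
t=2.700: state=(-0.278, -1.621)
t=2.800: state=(-0.425, -1.293)
t=2.900: state=(-0.534, -0.869)
t=2.980: state=(-0.588, -0.485)
compare at T: theta=-0.588, omega=-0.485

largest component: omega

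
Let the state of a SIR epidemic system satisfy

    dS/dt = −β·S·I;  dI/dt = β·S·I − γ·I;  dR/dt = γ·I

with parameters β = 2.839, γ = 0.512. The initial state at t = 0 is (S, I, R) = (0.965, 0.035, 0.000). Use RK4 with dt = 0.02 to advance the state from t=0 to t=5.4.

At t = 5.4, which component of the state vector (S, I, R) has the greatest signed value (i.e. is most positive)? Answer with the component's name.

largest component: R

t=0.000: state=(0.965, 0.035, 0.000)
step 1 (dt=0.02): k1=(-0.096, 0.078, 0.018), k2=(-0.098, 0.080, 0.018), k3=(-0.098, 0.080, 0.018), k4=(-0.100, 0.081, 0.019); state += dt/6·(k1+2k2+2k3+k4)
t=0.020: state=(0.963, 0.037, 0.000)
t=0.040: state=(0.961, 0.038, 0.001)
t=0.060: state=(0.959, 0.040, 0.001)
continuing one RK4 step at a time; state shown every 10 steps (Δt=0.2):
t=0.200: state=(0.941, 0.054, 0.005)
t=0.400: state=(0.906, 0.083, 0.011)
t=0.600: state=(0.855, 0.123, 0.022)
t=0.800: state=(0.785, 0.178, 0.037)
t=1.000: state=(0.697, 0.244, 0.059)
t=1.200: state=(0.594, 0.318, 0.087)
t=1.400: state=(0.486, 0.391, 0.124)
t=1.600: state=(0.382, 0.451, 0.167)
t=1.800: state=(0.292, 0.492, 0.216)
t=2.000: state=(0.219, 0.513, 0.267)
t=2.200: state=(0.164, 0.516, 0.320)
t=2.400: state=(0.122, 0.505, 0.372)
t=2.600: state=(0.092, 0.484, 0.423)
t=2.800: state=(0.071, 0.458, 0.471)
t=3.000: state=(0.055, 0.428, 0.517)
t=3.200: state=(0.043, 0.397, 0.559)
t=3.400: state=(0.035, 0.367, 0.598)
t=3.600: state=(0.029, 0.337, 0.634)
t=3.800: state=(0.024, 0.309, 0.667)
t=4.000: state=(0.020, 0.282, 0.698)
t=4.200: state=(0.017, 0.257, 0.725)
t=4.400: state=(0.015, 0.235, 0.750)
t=4.600: state=(0.013, 0.213, 0.773)
t=4.800: state=(0.012, 0.194, 0.794)
t=5.000: state=(0.011, 0.176, 0.813)
t=5.200: state=(0.010, 0.160, 0.830)
t=5.400: state=(0.009, 0.145, 0.846)
compare at T: S=0.009, I=0.145, R=0.846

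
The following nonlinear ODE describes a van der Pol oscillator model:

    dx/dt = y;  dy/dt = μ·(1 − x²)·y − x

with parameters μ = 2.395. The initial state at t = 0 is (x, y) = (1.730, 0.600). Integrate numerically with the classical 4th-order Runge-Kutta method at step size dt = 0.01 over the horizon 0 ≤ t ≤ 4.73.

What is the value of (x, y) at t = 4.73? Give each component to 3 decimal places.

(x, y) = (-1.679, 0.357)

t=0.000: state=(1.730, 0.600)
step 1 (dt=0.01): k1=(0.600, -4.594), k2=(0.577, -4.502), k3=(0.577, -4.503), k4=(0.555, -4.411); state += dt/6·(k1+2k2+2k3+k4)
t=0.010: state=(1.736, 0.555)
t=0.020: state=(1.741, 0.512)
t=0.030: state=(1.746, 0.470)
continuing one RK4 step at a time; state shown every 20 steps (Δt=0.2):
t=0.200: state=(1.780, -0.003)
t=0.400: state=(1.754, -0.223)
t=0.600: state=(1.699, -0.310)
t=0.800: state=(1.632, -0.358)
t=1.000: state=(1.557, -0.398)
t=1.200: state=(1.473, -0.441)
t=1.400: state=(1.379, -0.495)
t=1.600: state=(1.274, -0.568)
t=1.800: state=(1.150, -0.672)
t=2.000: state=(1.001, -0.831)
t=2.200: state=(0.811, -1.093)
t=2.400: state=(0.551, -1.562)
t=2.600: state=(0.159, -2.443)
t=2.800: state=(-0.464, -3.826)
t=3.000: state=(-1.296, -3.987)
t=3.200: state=(-1.864, -1.590)
t=3.400: state=(-2.016, -0.194)
t=3.600: state=(-2.010, 0.167)
t=3.800: state=(-1.966, 0.254)
t=4.000: state=(-1.912, 0.284)
t=4.200: state=(-1.853, 0.303)
t=4.400: state=(-1.790, 0.321)
t=4.600: state=(-1.724, 0.341)
t=4.730: state=(-1.679, 0.357)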